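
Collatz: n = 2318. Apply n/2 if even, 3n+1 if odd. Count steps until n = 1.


2318 → 1159 → 3478 → 1739 → 5218 → 2609 → 7828 → 3914 → 1957 → 5872 → 2936 → 1468 → 734 → 367 → 1102 → 551 → 1654 → 827 → 2482 → 1241 → 3724 → 1862 → 931 → 2794 → 1397 → 4192 → 2096 → 1048 → 524 → 262 → 131 → 394 → 197 → 592 → 296 → 148 → 74 → 37 → 112 → 56 → 28 → 14 → 7 → 22 → 11 → 34 → 17 → 52 → 26 → 13 → 40 → 20 → 10 → 5 → 16 → 8 → 4 → 2 → 1
Total steps = 58

58 steps


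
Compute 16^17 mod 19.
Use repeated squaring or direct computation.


16^1 mod 19 = 16
16^2 mod 19 = 9
16^3 mod 19 = 11
16^4 mod 19 = 5
16^5 mod 19 = 4
16^6 mod 19 = 7
16^7 mod 19 = 17
16^8 mod 19 = 6
16^9 mod 19 = 1
16^10 mod 19 = 16
16^11 mod 19 = 9
16^12 mod 19 = 11
16^13 mod 19 = 5
16^14 mod 19 = 4
16^15 mod 19 = 7
16^16 mod 19 = 17
16^17 mod 19 = 6


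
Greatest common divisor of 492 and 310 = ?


492 = 1 * 310 + 182
310 = 1 * 182 + 128
182 = 1 * 128 + 54
128 = 2 * 54 + 20
54 = 2 * 20 + 14
20 = 1 * 14 + 6
14 = 2 * 6 + 2
6 = 3 * 2 + 0
GCD = 2


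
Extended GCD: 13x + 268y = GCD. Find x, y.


Tabular extended Euclidean (each row: r = 13*s + 268*t):
r=13, s=1, t=0
r=268, s=0, t=1
q=0: r=13, s=1, t=0   [13*(1) + 268*(0) = 13]
q=20: r=8, s=-20, t=1   [13*(-20) + 268*(1) = 8]
q=1: r=5, s=21, t=-1   [13*(21) + 268*(-1) = 5]
q=1: r=3, s=-41, t=2   [13*(-41) + 268*(2) = 3]
q=1: r=2, s=62, t=-3   [13*(62) + 268*(-3) = 2]
q=1: r=1, s=-103, t=5   [13*(-103) + 268*(5) = 1]
q=2: r=0, s=268, t=-13   [13*(268) + 268*(-13) = 0]
GCD = 1; from the row with r=1: x=-103, y=5
Check: 13*(-103) + 268*(5) = -1339 + 1340 = 1

GCD = 1, x = -103, y = 5


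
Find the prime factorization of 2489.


2489 / 19 = 131
131 / 131 = 1
2489 = 19 × 131


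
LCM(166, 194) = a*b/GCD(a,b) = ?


GCD(166, 194) = 2
LCM = 166*194/2 = 32204/2 = 16102

LCM = 16102


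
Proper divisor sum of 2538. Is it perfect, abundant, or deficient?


Proper divisors: 1, 2, 3, 6, 9, 18, 27, 47, 54, 94, 141, 282, 423, 846, 1269
Sum = 1 + 2 + 3 + 6 + 9 + 18 + 27 + 47 + 54 + 94 + 141 + 282 + 423 + 846 + 1269 = 3222
3222 > 2538 → abundant

s(2538) = 3222 (abundant)


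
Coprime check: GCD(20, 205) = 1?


Euclidean algorithm:
205 = 10 * 20 + 5
20 = 4 * 5 + 0
GCD(20, 205) = 5

No, not coprime (GCD = 5)


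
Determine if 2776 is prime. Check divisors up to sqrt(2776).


2776 / 2 = 1388 (exact division)
2776 is NOT prime.

No, 2776 is not prime


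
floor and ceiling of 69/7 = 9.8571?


69/7 = 9.8571
floor = 9
ceil = 10

floor = 9, ceil = 10


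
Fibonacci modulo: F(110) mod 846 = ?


F(k) mod 846 for k=1..110:
1, 1, 2, 3, 5, 8, 13, 21, 34, 55, 89, 144, 233, 377, 610, 141, 751, 46, 797, 843, 794, 791, 739, 684, 577, 415, 146, 561, 707, 422, 283, 705, 142, 1, 143, 144, 287, 431, 718, 303, 175, 478, 653, 285, 92, 377, 469, 0, 469, 469, 92, 561, 653, 368, 175, 543, 718, 415, 287, 702, 143, 845, 142, 141, 283, 424, 707, 285, 146, 431, 577, 162, 739, 55, 794, 3, 797, 800, 751, 705, 610, 469, 233, 702, 89, 791, 34, 825, 13, 838, 5, 843, 2, 845, 1, 0, 1, 1, 2, 3, 5, 8, 13, 21, 34, 55, 89, 144, 233, 377
F(110) mod 846 = 377


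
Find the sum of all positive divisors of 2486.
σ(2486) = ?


Divisors of 2486: 1, 2, 11, 22, 113, 226, 1243, 2486
Sum = 1 + 2 + 11 + 22 + 113 + 226 + 1243 + 2486 = 4104

σ(2486) = 4104


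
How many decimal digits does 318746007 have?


318746007 has 9 digits in base 10
floor(log10(318746007)) + 1 = floor(8.5034) + 1 = 9

9 digits (base 10)


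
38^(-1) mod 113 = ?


Use the extended Euclidean algorithm on (113, 38); each row r = 113*s + 38*t:
r=113, s=1, t=0
r=38, s=0, t=1
q=2: r=37, s=1, t=-2   [113*(1) + 38*(-2) = 37]
q=1: r=1, s=-1, t=3   [113*(-1) + 38*(3) = 1]
q=37: r=0, s=38, t=-113   [113*(38) + 38*(-113) = 0]
GCD = 1 with t = 3, so 38*(3) ≡ 1 (mod 113)
Inverse = 3 mod 113 = 3
Check: 38 * 3 = 114 ≡ 1 (mod 113)

38^(-1) ≡ 3 (mod 113)


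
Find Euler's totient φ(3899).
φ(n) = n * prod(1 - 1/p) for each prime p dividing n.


3899 = 7 × 557
Prime factors: 7, 557
φ(3899) = 3899 × (1-1/7) × (1-1/557)
= 3899 × 6/7 × 556/557 = 3336

φ(3899) = 3336


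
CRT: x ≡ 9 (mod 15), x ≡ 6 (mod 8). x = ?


M = 15*8 = 120
M1 = M/15 = 8, M2 = M/8 = 15
M1^(-1) mod 15 = 2, M2^(-1) mod 8 = 7
x = 9*8*2 + 6*15*7 = 774
774 mod 120 = 54
Check: 54 mod 15 = 9 ✓, 54 mod 8 = 6 ✓

x ≡ 54 (mod 120)


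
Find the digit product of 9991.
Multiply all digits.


9 × 9 × 9 × 1 = 729


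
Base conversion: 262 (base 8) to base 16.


262 (base 8) = 178 (decimal)
178 (decimal) = B2 (base 16)


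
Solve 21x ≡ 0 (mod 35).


GCD(21, 35) = 7 divides 0
Divide: 3x ≡ 0 (mod 5)
x ≡ 0 (mod 5)


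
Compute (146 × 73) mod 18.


146 × 73 = 10658
10658 mod 18 = 2


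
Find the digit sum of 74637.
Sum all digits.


7 + 4 + 6 + 3 + 7 = 27


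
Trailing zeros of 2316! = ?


floor(2316/5) = 463
floor(2316/25) = 92
floor(2316/125) = 18
floor(2316/625) = 3
Total = 576

576 trailing zeros


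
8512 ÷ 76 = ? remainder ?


8512 = 76 * 112 + 0
Check: 8512 + 0 = 8512

q = 112, r = 0


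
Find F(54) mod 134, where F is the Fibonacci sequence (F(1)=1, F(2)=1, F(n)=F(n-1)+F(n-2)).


F(k) mod 134 for k=1..54:
1, 1, 2, 3, 5, 8, 13, 21, 34, 55, 89, 10, 99, 109, 74, 49, 123, 38, 27, 65, 92, 23, 115, 4, 119, 123, 108, 97, 71, 34, 105, 5, 110, 115, 91, 72, 29, 101, 130, 97, 93, 56, 15, 71, 86, 23, 109, 132, 107, 105, 78, 49, 127, 42
F(54) mod 134 = 42


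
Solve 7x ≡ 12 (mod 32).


GCD(7, 32) = 1, unique solution
a^(-1) mod 32 = 23
x = 23 * 12 mod 32 = 20

x ≡ 20 (mod 32)


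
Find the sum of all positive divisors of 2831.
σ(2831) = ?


Divisors of 2831: 1, 19, 149, 2831
Sum = 1 + 19 + 149 + 2831 = 3000

σ(2831) = 3000


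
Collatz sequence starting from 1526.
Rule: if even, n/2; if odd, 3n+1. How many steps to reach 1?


1526 → 763 → 2290 → 1145 → 3436 → 1718 → 859 → 2578 → 1289 → 3868 → 1934 → 967 → 2902 → 1451 → 4354 → 2177 → 6532 → 3266 → 1633 → 4900 → 2450 → 1225 → 3676 → 1838 → 919 → 2758 → 1379 → 4138 → 2069 → 6208 → 3104 → 1552 → 776 → 388 → 194 → 97 → 292 → 146 → 73 → 220 → 110 → 55 → 166 → 83 → 250 → 125 → 376 → 188 → 94 → 47 → 142 → 71 → 214 → 107 → 322 → 161 → 484 → 242 → 121 → 364 → 182 → 91 → 274 → 137 → 412 → 206 → 103 → 310 → 155 → 466 → 233 → 700 → 350 → 175 → 526 → 263 → 790 → 395 → 1186 → 593 → 1780 → 890 → 445 → 1336 → 668 → 334 → 167 → 502 → 251 → 754 → 377 → 1132 → 566 → 283 → 850 → 425 → 1276 → 638 → 319 → 958 → 479 → 1438 → 719 → 2158 → 1079 → 3238 → 1619 → 4858 → 2429 → 7288 → 3644 → 1822 → 911 → 2734 → 1367 → 4102 → 2051 → 6154 → 3077 → 9232 → 4616 → 2308 → 1154 → 577 → 1732 → 866 → 433 → 1300 → 650 → 325 → 976 → 488 → 244 → 122 → 61 → 184 → 92 → 46 → 23 → 70 → 35 → 106 → 53 → 160 → 80 → 40 → 20 → 10 → 5 → 16 → 8 → 4 → 2 → 1
Total steps = 153

153 steps


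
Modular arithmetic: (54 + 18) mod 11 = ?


54 + 18 = 72
72 mod 11 = 6


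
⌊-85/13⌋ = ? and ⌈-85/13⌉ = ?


-85/13 = -6.5385
floor = -7
ceil = -6

floor = -7, ceil = -6


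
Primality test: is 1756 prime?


1756 / 2 = 878 (exact division)
1756 is NOT prime.

No, 1756 is not prime


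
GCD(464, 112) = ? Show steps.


464 = 4 * 112 + 16
112 = 7 * 16 + 0
GCD = 16


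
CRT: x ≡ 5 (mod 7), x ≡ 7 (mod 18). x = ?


M = 7*18 = 126
M1 = M/7 = 18, M2 = M/18 = 7
M1^(-1) mod 7 = 2, M2^(-1) mod 18 = 13
x = 5*18*2 + 7*7*13 = 817
817 mod 126 = 61
Check: 61 mod 7 = 5 ✓, 61 mod 18 = 7 ✓

x ≡ 61 (mod 126)


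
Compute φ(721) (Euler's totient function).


721 = 7 × 103
Prime factors: 7, 103
φ(721) = 721 × (1-1/7) × (1-1/103)
= 721 × 6/7 × 102/103 = 612

φ(721) = 612


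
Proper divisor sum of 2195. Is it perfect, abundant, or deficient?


Proper divisors: 1, 5, 439
Sum = 1 + 5 + 439 = 445
445 < 2195 → deficient

s(2195) = 445 (deficient)


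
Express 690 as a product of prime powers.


690 / 2 = 345
345 / 3 = 115
115 / 5 = 23
23 / 23 = 1
690 = 2 × 3 × 5 × 23


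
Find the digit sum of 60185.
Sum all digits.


6 + 0 + 1 + 8 + 5 = 20


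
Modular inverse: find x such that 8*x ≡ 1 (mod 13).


Use the extended Euclidean algorithm on (13, 8); each row r = 13*s + 8*t:
r=13, s=1, t=0
r=8, s=0, t=1
q=1: r=5, s=1, t=-1   [13*(1) + 8*(-1) = 5]
q=1: r=3, s=-1, t=2   [13*(-1) + 8*(2) = 3]
q=1: r=2, s=2, t=-3   [13*(2) + 8*(-3) = 2]
q=1: r=1, s=-3, t=5   [13*(-3) + 8*(5) = 1]
q=2: r=0, s=8, t=-13   [13*(8) + 8*(-13) = 0]
GCD = 1 with t = 5, so 8*(5) ≡ 1 (mod 13)
Inverse = 5 mod 13 = 5
Check: 8 * 5 = 40 ≡ 1 (mod 13)

8^(-1) ≡ 5 (mod 13)


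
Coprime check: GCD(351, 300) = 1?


Euclidean algorithm:
351 = 1 * 300 + 51
300 = 5 * 51 + 45
51 = 1 * 45 + 6
45 = 7 * 6 + 3
6 = 2 * 3 + 0
GCD(351, 300) = 3

No, not coprime (GCD = 3)


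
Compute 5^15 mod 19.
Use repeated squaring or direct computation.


5^1 mod 19 = 5
5^2 mod 19 = 6
5^3 mod 19 = 11
5^4 mod 19 = 17
5^5 mod 19 = 9
5^6 mod 19 = 7
5^7 mod 19 = 16
5^8 mod 19 = 4
5^9 mod 19 = 1
5^10 mod 19 = 5
5^11 mod 19 = 6
5^12 mod 19 = 11
5^13 mod 19 = 17
5^14 mod 19 = 9
5^15 mod 19 = 7


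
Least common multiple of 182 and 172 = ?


GCD(182, 172) = 2
LCM = 182*172/2 = 31304/2 = 15652

LCM = 15652


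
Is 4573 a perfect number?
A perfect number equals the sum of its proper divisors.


Proper divisors of 4573: 1, 17, 269
Sum = 1 + 17 + 269 = 287

No, 4573 is not perfect (287 ≠ 4573)


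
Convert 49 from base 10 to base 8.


49 (base 10) = 49 (decimal)
49 (decimal) = 61 (base 8)


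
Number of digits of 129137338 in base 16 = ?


129137338 in base 16 = 7B27ABA
Number of digits = 7

7 digits (base 16)


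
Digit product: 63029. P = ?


6 × 3 × 0 × 2 × 9 = 0


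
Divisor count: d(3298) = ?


3298 = 2^1 × 17^1 × 97^1
d(3298) = (1+1) × (1+1) × (1+1) = 8

8 divisors


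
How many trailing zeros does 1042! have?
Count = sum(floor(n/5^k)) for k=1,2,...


floor(1042/5) = 208
floor(1042/25) = 41
floor(1042/125) = 8
floor(1042/625) = 1
Total = 258

258 trailing zeros


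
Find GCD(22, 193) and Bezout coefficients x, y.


Tabular extended Euclidean (each row: r = 22*s + 193*t):
r=22, s=1, t=0
r=193, s=0, t=1
q=0: r=22, s=1, t=0   [22*(1) + 193*(0) = 22]
q=8: r=17, s=-8, t=1   [22*(-8) + 193*(1) = 17]
q=1: r=5, s=9, t=-1   [22*(9) + 193*(-1) = 5]
q=3: r=2, s=-35, t=4   [22*(-35) + 193*(4) = 2]
q=2: r=1, s=79, t=-9   [22*(79) + 193*(-9) = 1]
q=2: r=0, s=-193, t=22   [22*(-193) + 193*(22) = 0]
GCD = 1; from the row with r=1: x=79, y=-9
Check: 22*(79) + 193*(-9) = 1738 - 1737 = 1

GCD = 1, x = 79, y = -9


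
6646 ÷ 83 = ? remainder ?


6646 = 83 * 80 + 6
Check: 6640 + 6 = 6646

q = 80, r = 6


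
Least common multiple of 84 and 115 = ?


GCD(84, 115) = 1
LCM = 84*115/1 = 9660/1 = 9660

LCM = 9660


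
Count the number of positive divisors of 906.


906 = 2^1 × 3^1 × 151^1
d(906) = (1+1) × (1+1) × (1+1) = 8

8 divisors


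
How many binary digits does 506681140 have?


506681140 in base 2 = 11110001100110101011100110100
Number of digits = 29

29 digits (base 2)


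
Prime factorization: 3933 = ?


3933 / 3 = 1311
1311 / 3 = 437
437 / 19 = 23
23 / 23 = 1
3933 = 3^2 × 19 × 23


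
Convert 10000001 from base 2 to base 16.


10000001 (base 2) = 129 (decimal)
129 (decimal) = 81 (base 16)


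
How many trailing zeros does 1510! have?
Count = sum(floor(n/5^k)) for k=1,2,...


floor(1510/5) = 302
floor(1510/25) = 60
floor(1510/125) = 12
floor(1510/625) = 2
Total = 376

376 trailing zeros


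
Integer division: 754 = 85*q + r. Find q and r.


754 = 85 * 8 + 74
Check: 680 + 74 = 754

q = 8, r = 74


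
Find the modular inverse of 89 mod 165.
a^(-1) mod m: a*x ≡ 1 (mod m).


Use the extended Euclidean algorithm on (165, 89); each row r = 165*s + 89*t:
r=165, s=1, t=0
r=89, s=0, t=1
q=1: r=76, s=1, t=-1   [165*(1) + 89*(-1) = 76]
q=1: r=13, s=-1, t=2   [165*(-1) + 89*(2) = 13]
q=5: r=11, s=6, t=-11   [165*(6) + 89*(-11) = 11]
q=1: r=2, s=-7, t=13   [165*(-7) + 89*(13) = 2]
q=5: r=1, s=41, t=-76   [165*(41) + 89*(-76) = 1]
q=2: r=0, s=-89, t=165   [165*(-89) + 89*(165) = 0]
GCD = 1 with t = -76, so 89*(-76) ≡ 1 (mod 165)
Inverse = -76 mod 165 = 89
Check: 89 * 89 = 7921 ≡ 1 (mod 165)

89^(-1) ≡ 89 (mod 165)


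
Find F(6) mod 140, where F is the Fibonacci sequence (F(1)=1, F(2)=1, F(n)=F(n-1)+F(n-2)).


F(k) mod 140 for k=1..6:
1, 1, 2, 3, 5, 8
F(6) mod 140 = 8


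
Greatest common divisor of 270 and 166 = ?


270 = 1 * 166 + 104
166 = 1 * 104 + 62
104 = 1 * 62 + 42
62 = 1 * 42 + 20
42 = 2 * 20 + 2
20 = 10 * 2 + 0
GCD = 2


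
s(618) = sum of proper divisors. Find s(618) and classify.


Proper divisors: 1, 2, 3, 6, 103, 206, 309
Sum = 1 + 2 + 3 + 6 + 103 + 206 + 309 = 630
630 > 618 → abundant

s(618) = 630 (abundant)


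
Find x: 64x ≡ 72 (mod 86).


GCD(64, 86) = 2 divides 72
Divide: 32x ≡ 36 (mod 43)
x ≡ 28 (mod 43)


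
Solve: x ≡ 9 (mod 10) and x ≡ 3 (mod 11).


M = 10*11 = 110
M1 = M/10 = 11, M2 = M/11 = 10
M1^(-1) mod 10 = 1, M2^(-1) mod 11 = 10
x = 9*11*1 + 3*10*10 = 399
399 mod 110 = 69
Check: 69 mod 10 = 9 ✓, 69 mod 11 = 3 ✓

x ≡ 69 (mod 110)


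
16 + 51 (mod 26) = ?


16 + 51 = 67
67 mod 26 = 15


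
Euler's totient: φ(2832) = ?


2832 = 2^4 × 3 × 59
Prime factors: 2, 3, 59
φ(2832) = 2832 × (1-1/2) × (1-1/3) × (1-1/59)
= 2832 × 1/2 × 2/3 × 58/59 = 928

φ(2832) = 928


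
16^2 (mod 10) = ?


16^1 mod 10 = 6
16^2 mod 10 = 6


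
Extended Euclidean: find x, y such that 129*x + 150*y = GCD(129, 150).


Tabular extended Euclidean (each row: r = 129*s + 150*t):
r=129, s=1, t=0
r=150, s=0, t=1
q=0: r=129, s=1, t=0   [129*(1) + 150*(0) = 129]
q=1: r=21, s=-1, t=1   [129*(-1) + 150*(1) = 21]
q=6: r=3, s=7, t=-6   [129*(7) + 150*(-6) = 3]
q=7: r=0, s=-50, t=43   [129*(-50) + 150*(43) = 0]
GCD = 3; from the row with r=3: x=7, y=-6
Check: 129*(7) + 150*(-6) = 903 - 900 = 3

GCD = 3, x = 7, y = -6


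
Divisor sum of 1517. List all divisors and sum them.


Divisors of 1517: 1, 37, 41, 1517
Sum = 1 + 37 + 41 + 1517 = 1596

σ(1517) = 1596


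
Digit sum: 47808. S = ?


4 + 7 + 8 + 0 + 8 = 27


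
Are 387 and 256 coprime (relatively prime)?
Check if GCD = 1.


Euclidean algorithm:
387 = 1 * 256 + 131
256 = 1 * 131 + 125
131 = 1 * 125 + 6
125 = 20 * 6 + 5
6 = 1 * 5 + 1
5 = 5 * 1 + 0
GCD(387, 256) = 1

Yes, coprime (GCD = 1)


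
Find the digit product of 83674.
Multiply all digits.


8 × 3 × 6 × 7 × 4 = 4032


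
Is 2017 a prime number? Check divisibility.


Check divisors up to sqrt(2017) = 44.9110
No divisors found.
2017 is prime.

Yes, 2017 is prime


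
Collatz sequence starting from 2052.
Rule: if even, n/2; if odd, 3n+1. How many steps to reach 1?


2052 → 1026 → 513 → 1540 → 770 → 385 → 1156 → 578 → 289 → 868 → 434 → 217 → 652 → 326 → 163 → 490 → 245 → 736 → 368 → 184 → 92 → 46 → 23 → 70 → 35 → 106 → 53 → 160 → 80 → 40 → 20 → 10 → 5 → 16 → 8 → 4 → 2 → 1
Total steps = 37

37 steps


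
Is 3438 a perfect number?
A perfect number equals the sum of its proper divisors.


Proper divisors of 3438: 1, 2, 3, 6, 9, 18, 191, 382, 573, 1146, 1719
Sum = 1 + 2 + 3 + 6 + 9 + 18 + 191 + 382 + 573 + 1146 + 1719 = 4050

No, 3438 is not perfect (4050 ≠ 3438)


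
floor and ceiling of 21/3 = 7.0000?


21/3 = 7.0000
floor = 7
ceil = 7

floor = 7, ceil = 7


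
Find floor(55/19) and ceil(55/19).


55/19 = 2.8947
floor = 2
ceil = 3

floor = 2, ceil = 3


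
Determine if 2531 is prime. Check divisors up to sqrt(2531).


Check divisors up to sqrt(2531) = 50.3090
No divisors found.
2531 is prime.

Yes, 2531 is prime


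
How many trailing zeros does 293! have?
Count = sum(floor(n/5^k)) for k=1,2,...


floor(293/5) = 58
floor(293/25) = 11
floor(293/125) = 2
Total = 71

71 trailing zeros


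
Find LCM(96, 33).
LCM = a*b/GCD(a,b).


GCD(96, 33) = 3
LCM = 96*33/3 = 3168/3 = 1056

LCM = 1056


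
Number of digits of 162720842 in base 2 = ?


162720842 in base 2 = 1001101100101110110001001010
Number of digits = 28

28 digits (base 2)


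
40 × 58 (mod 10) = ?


40 × 58 = 2320
2320 mod 10 = 0


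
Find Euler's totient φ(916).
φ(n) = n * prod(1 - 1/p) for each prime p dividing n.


916 = 2^2 × 229
Prime factors: 2, 229
φ(916) = 916 × (1-1/2) × (1-1/229)
= 916 × 1/2 × 228/229 = 456

φ(916) = 456


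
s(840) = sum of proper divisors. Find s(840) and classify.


Proper divisors: 1, 2, 3, 4, 5, 6, 7, 8, 10, 12, 14, 15, 20, 21, 24, 28, 30, 35, 40, 42, 56, 60, 70, 84, 105, 120, 140, 168, 210, 280, 420
Sum = 1 + 2 + 3 + 4 + 5 + 6 + 7 + 8 + 10 + 12 + 14 + 15 + 20 + 21 + 24 + 28 + 30 + 35 + 40 + 42 + 56 + 60 + 70 + 84 + 105 + 120 + 140 + 168 + 210 + 280 + 420 = 2040
2040 > 840 → abundant

s(840) = 2040 (abundant)


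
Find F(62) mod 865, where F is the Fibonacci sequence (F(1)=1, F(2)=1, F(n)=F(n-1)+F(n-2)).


F(k) mod 865 for k=1..62:
1, 1, 2, 3, 5, 8, 13, 21, 34, 55, 89, 144, 233, 377, 610, 122, 732, 854, 721, 710, 566, 411, 112, 523, 635, 293, 63, 356, 419, 775, 329, 239, 568, 807, 510, 452, 97, 549, 646, 330, 111, 441, 552, 128, 680, 808, 623, 566, 324, 25, 349, 374, 723, 232, 90, 322, 412, 734, 281, 150, 431, 581
F(62) mod 865 = 581


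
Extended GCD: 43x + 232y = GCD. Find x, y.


Tabular extended Euclidean (each row: r = 43*s + 232*t):
r=43, s=1, t=0
r=232, s=0, t=1
q=0: r=43, s=1, t=0   [43*(1) + 232*(0) = 43]
q=5: r=17, s=-5, t=1   [43*(-5) + 232*(1) = 17]
q=2: r=9, s=11, t=-2   [43*(11) + 232*(-2) = 9]
q=1: r=8, s=-16, t=3   [43*(-16) + 232*(3) = 8]
q=1: r=1, s=27, t=-5   [43*(27) + 232*(-5) = 1]
q=8: r=0, s=-232, t=43   [43*(-232) + 232*(43) = 0]
GCD = 1; from the row with r=1: x=27, y=-5
Check: 43*(27) + 232*(-5) = 1161 - 1160 = 1

GCD = 1, x = 27, y = -5


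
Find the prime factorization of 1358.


1358 / 2 = 679
679 / 7 = 97
97 / 97 = 1
1358 = 2 × 7 × 97


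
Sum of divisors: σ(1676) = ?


Divisors of 1676: 1, 2, 4, 419, 838, 1676
Sum = 1 + 2 + 4 + 419 + 838 + 1676 = 2940

σ(1676) = 2940


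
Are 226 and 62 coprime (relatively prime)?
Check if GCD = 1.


Euclidean algorithm:
226 = 3 * 62 + 40
62 = 1 * 40 + 22
40 = 1 * 22 + 18
22 = 1 * 18 + 4
18 = 4 * 4 + 2
4 = 2 * 2 + 0
GCD(226, 62) = 2

No, not coprime (GCD = 2)


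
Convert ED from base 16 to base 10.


ED (base 16) = 237 (decimal)
237 (decimal) = 237 (base 10)


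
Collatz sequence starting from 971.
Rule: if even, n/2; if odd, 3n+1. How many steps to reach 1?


971 → 2914 → 1457 → 4372 → 2186 → 1093 → 3280 → 1640 → 820 → 410 → 205 → 616 → 308 → 154 → 77 → 232 → 116 → 58 → 29 → 88 → 44 → 22 → 11 → 34 → 17 → 52 → 26 → 13 → 40 → 20 → 10 → 5 → 16 → 8 → 4 → 2 → 1
Total steps = 36

36 steps


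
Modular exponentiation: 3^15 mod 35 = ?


3^1 mod 35 = 3
3^2 mod 35 = 9
3^3 mod 35 = 27
3^4 mod 35 = 11
3^5 mod 35 = 33
3^6 mod 35 = 29
3^7 mod 35 = 17
3^8 mod 35 = 16
3^9 mod 35 = 13
3^10 mod 35 = 4
3^11 mod 35 = 12
3^12 mod 35 = 1
3^13 mod 35 = 3
3^14 mod 35 = 9
3^15 mod 35 = 27


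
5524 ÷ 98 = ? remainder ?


5524 = 98 * 56 + 36
Check: 5488 + 36 = 5524

q = 56, r = 36


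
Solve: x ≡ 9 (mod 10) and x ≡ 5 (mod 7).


M = 10*7 = 70
M1 = M/10 = 7, M2 = M/7 = 10
M1^(-1) mod 10 = 3, M2^(-1) mod 7 = 5
x = 9*7*3 + 5*10*5 = 439
439 mod 70 = 19
Check: 19 mod 10 = 9 ✓, 19 mod 7 = 5 ✓

x ≡ 19 (mod 70)


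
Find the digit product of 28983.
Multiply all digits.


2 × 8 × 9 × 8 × 3 = 3456


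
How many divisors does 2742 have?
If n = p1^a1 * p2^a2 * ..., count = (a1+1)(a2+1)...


2742 = 2^1 × 3^1 × 457^1
d(2742) = (1+1) × (1+1) × (1+1) = 8

8 divisors


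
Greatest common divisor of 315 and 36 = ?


315 = 8 * 36 + 27
36 = 1 * 27 + 9
27 = 3 * 9 + 0
GCD = 9


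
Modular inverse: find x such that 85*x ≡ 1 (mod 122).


Use the extended Euclidean algorithm on (122, 85); each row r = 122*s + 85*t:
r=122, s=1, t=0
r=85, s=0, t=1
q=1: r=37, s=1, t=-1   [122*(1) + 85*(-1) = 37]
q=2: r=11, s=-2, t=3   [122*(-2) + 85*(3) = 11]
q=3: r=4, s=7, t=-10   [122*(7) + 85*(-10) = 4]
q=2: r=3, s=-16, t=23   [122*(-16) + 85*(23) = 3]
q=1: r=1, s=23, t=-33   [122*(23) + 85*(-33) = 1]
q=3: r=0, s=-85, t=122   [122*(-85) + 85*(122) = 0]
GCD = 1 with t = -33, so 85*(-33) ≡ 1 (mod 122)
Inverse = -33 mod 122 = 89
Check: 85 * 89 = 7565 ≡ 1 (mod 122)

85^(-1) ≡ 89 (mod 122)


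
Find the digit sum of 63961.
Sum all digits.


6 + 3 + 9 + 6 + 1 = 25


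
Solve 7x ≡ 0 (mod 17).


GCD(7, 17) = 1, unique solution
a^(-1) mod 17 = 5
x = 5 * 0 mod 17 = 0

x ≡ 0 (mod 17)


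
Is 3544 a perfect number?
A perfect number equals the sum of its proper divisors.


Proper divisors of 3544: 1, 2, 4, 8, 443, 886, 1772
Sum = 1 + 2 + 4 + 8 + 443 + 886 + 1772 = 3116

No, 3544 is not perfect (3116 ≠ 3544)


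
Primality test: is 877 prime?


Check divisors up to sqrt(877) = 29.6142
No divisors found.
877 is prime.

Yes, 877 is prime


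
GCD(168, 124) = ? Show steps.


168 = 1 * 124 + 44
124 = 2 * 44 + 36
44 = 1 * 36 + 8
36 = 4 * 8 + 4
8 = 2 * 4 + 0
GCD = 4


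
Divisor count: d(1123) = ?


1123 = 1123^1
d(1123) = (1+1) = 2

2 divisors


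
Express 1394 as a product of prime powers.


1394 / 2 = 697
697 / 17 = 41
41 / 41 = 1
1394 = 2 × 17 × 41


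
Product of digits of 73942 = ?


7 × 3 × 9 × 4 × 2 = 1512


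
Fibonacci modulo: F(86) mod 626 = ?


F(k) mod 626 for k=1..86:
1, 1, 2, 3, 5, 8, 13, 21, 34, 55, 89, 144, 233, 377, 610, 361, 345, 80, 425, 505, 304, 183, 487, 44, 531, 575, 480, 429, 283, 86, 369, 455, 198, 27, 225, 252, 477, 103, 580, 57, 11, 68, 79, 147, 226, 373, 599, 346, 319, 39, 358, 397, 129, 526, 29, 555, 584, 513, 471, 358, 203, 561, 138, 73, 211, 284, 495, 153, 22, 175, 197, 372, 569, 315, 258, 573, 205, 152, 357, 509, 240, 123, 363, 486, 223, 83
F(86) mod 626 = 83


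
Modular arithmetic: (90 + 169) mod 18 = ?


90 + 169 = 259
259 mod 18 = 7


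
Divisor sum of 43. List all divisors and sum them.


Divisors of 43: 1, 43
Sum = 1 + 43 = 44

σ(43) = 44


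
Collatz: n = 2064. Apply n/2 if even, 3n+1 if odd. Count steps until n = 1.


2064 → 1032 → 516 → 258 → 129 → 388 → 194 → 97 → 292 → 146 → 73 → 220 → 110 → 55 → 166 → 83 → 250 → 125 → 376 → 188 → 94 → 47 → 142 → 71 → 214 → 107 → 322 → 161 → 484 → 242 → 121 → 364 → 182 → 91 → 274 → 137 → 412 → 206 → 103 → 310 → 155 → 466 → 233 → 700 → 350 → 175 → 526 → 263 → 790 → 395 → 1186 → 593 → 1780 → 890 → 445 → 1336 → 668 → 334 → 167 → 502 → 251 → 754 → 377 → 1132 → 566 → 283 → 850 → 425 → 1276 → 638 → 319 → 958 → 479 → 1438 → 719 → 2158 → 1079 → 3238 → 1619 → 4858 → 2429 → 7288 → 3644 → 1822 → 911 → 2734 → 1367 → 4102 → 2051 → 6154 → 3077 → 9232 → 4616 → 2308 → 1154 → 577 → 1732 → 866 → 433 → 1300 → 650 → 325 → 976 → 488 → 244 → 122 → 61 → 184 → 92 → 46 → 23 → 70 → 35 → 106 → 53 → 160 → 80 → 40 → 20 → 10 → 5 → 16 → 8 → 4 → 2 → 1
Total steps = 125

125 steps


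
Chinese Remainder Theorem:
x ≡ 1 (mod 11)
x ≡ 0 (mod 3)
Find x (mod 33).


M = 11*3 = 33
M1 = M/11 = 3, M2 = M/3 = 11
M1^(-1) mod 11 = 4, M2^(-1) mod 3 = 2
x = 1*3*4 + 0*11*2 = 12
12 mod 33 = 12
Check: 12 mod 11 = 1 ✓, 12 mod 3 = 0 ✓

x ≡ 12 (mod 33)


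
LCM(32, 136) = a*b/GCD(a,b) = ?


GCD(32, 136) = 8
LCM = 32*136/8 = 4352/8 = 544

LCM = 544


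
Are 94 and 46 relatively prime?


Euclidean algorithm:
94 = 2 * 46 + 2
46 = 23 * 2 + 0
GCD(94, 46) = 2

No, not coprime (GCD = 2)


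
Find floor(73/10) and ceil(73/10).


73/10 = 7.3000
floor = 7
ceil = 8

floor = 7, ceil = 8


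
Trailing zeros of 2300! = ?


floor(2300/5) = 460
floor(2300/25) = 92
floor(2300/125) = 18
floor(2300/625) = 3
Total = 573

573 trailing zeros


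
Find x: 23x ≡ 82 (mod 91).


GCD(23, 91) = 1, unique solution
a^(-1) mod 91 = 4
x = 4 * 82 mod 91 = 55

x ≡ 55 (mod 91)


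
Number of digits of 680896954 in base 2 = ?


680896954 in base 2 = 101000100101011010100110111010
Number of digits = 30

30 digits (base 2)


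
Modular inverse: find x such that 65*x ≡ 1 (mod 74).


Use the extended Euclidean algorithm on (74, 65); each row r = 74*s + 65*t:
r=74, s=1, t=0
r=65, s=0, t=1
q=1: r=9, s=1, t=-1   [74*(1) + 65*(-1) = 9]
q=7: r=2, s=-7, t=8   [74*(-7) + 65*(8) = 2]
q=4: r=1, s=29, t=-33   [74*(29) + 65*(-33) = 1]
q=2: r=0, s=-65, t=74   [74*(-65) + 65*(74) = 0]
GCD = 1 with t = -33, so 65*(-33) ≡ 1 (mod 74)
Inverse = -33 mod 74 = 41
Check: 65 * 41 = 2665 ≡ 1 (mod 74)

65^(-1) ≡ 41 (mod 74)


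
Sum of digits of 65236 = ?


6 + 5 + 2 + 3 + 6 = 22


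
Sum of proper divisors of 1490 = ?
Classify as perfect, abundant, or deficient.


Proper divisors: 1, 2, 5, 10, 149, 298, 745
Sum = 1 + 2 + 5 + 10 + 149 + 298 + 745 = 1210
1210 < 1490 → deficient

s(1490) = 1210 (deficient)


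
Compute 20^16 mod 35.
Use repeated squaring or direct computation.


20^1 mod 35 = 20
20^2 mod 35 = 15
20^3 mod 35 = 20
20^4 mod 35 = 15
20^5 mod 35 = 20
20^6 mod 35 = 15
20^7 mod 35 = 20
20^8 mod 35 = 15
20^9 mod 35 = 20
20^10 mod 35 = 15
20^11 mod 35 = 20
20^12 mod 35 = 15
20^13 mod 35 = 20
20^14 mod 35 = 15
20^15 mod 35 = 20
20^16 mod 35 = 15


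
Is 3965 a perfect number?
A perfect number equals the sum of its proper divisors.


Proper divisors of 3965: 1, 5, 13, 61, 65, 305, 793
Sum = 1 + 5 + 13 + 61 + 65 + 305 + 793 = 1243

No, 3965 is not perfect (1243 ≠ 3965)


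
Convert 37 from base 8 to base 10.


37 (base 8) = 31 (decimal)
31 (decimal) = 31 (base 10)


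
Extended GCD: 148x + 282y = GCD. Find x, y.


Tabular extended Euclidean (each row: r = 148*s + 282*t):
r=148, s=1, t=0
r=282, s=0, t=1
q=0: r=148, s=1, t=0   [148*(1) + 282*(0) = 148]
q=1: r=134, s=-1, t=1   [148*(-1) + 282*(1) = 134]
q=1: r=14, s=2, t=-1   [148*(2) + 282*(-1) = 14]
q=9: r=8, s=-19, t=10   [148*(-19) + 282*(10) = 8]
q=1: r=6, s=21, t=-11   [148*(21) + 282*(-11) = 6]
q=1: r=2, s=-40, t=21   [148*(-40) + 282*(21) = 2]
q=3: r=0, s=141, t=-74   [148*(141) + 282*(-74) = 0]
GCD = 2; from the row with r=2: x=-40, y=21
Check: 148*(-40) + 282*(21) = -5920 + 5922 = 2

GCD = 2, x = -40, y = 21


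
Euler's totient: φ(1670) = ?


1670 = 2 × 5 × 167
Prime factors: 2, 5, 167
φ(1670) = 1670 × (1-1/2) × (1-1/5) × (1-1/167)
= 1670 × 1/2 × 4/5 × 166/167 = 664

φ(1670) = 664


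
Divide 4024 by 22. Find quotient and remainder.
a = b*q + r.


4024 = 22 * 182 + 20
Check: 4004 + 20 = 4024

q = 182, r = 20


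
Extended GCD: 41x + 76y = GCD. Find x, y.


Tabular extended Euclidean (each row: r = 41*s + 76*t):
r=41, s=1, t=0
r=76, s=0, t=1
q=0: r=41, s=1, t=0   [41*(1) + 76*(0) = 41]
q=1: r=35, s=-1, t=1   [41*(-1) + 76*(1) = 35]
q=1: r=6, s=2, t=-1   [41*(2) + 76*(-1) = 6]
q=5: r=5, s=-11, t=6   [41*(-11) + 76*(6) = 5]
q=1: r=1, s=13, t=-7   [41*(13) + 76*(-7) = 1]
q=5: r=0, s=-76, t=41   [41*(-76) + 76*(41) = 0]
GCD = 1; from the row with r=1: x=13, y=-7
Check: 41*(13) + 76*(-7) = 533 - 532 = 1

GCD = 1, x = 13, y = -7


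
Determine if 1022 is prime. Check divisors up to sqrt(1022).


1022 / 2 = 511 (exact division)
1022 is NOT prime.

No, 1022 is not prime


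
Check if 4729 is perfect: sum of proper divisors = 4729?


Proper divisors of 4729: 1
Sum = 1 = 1

No, 4729 is not perfect (1 ≠ 4729)


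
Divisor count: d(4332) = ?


4332 = 2^2 × 3^1 × 19^2
d(4332) = (2+1) × (1+1) × (2+1) = 18

18 divisors


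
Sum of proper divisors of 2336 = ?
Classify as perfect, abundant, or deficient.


Proper divisors: 1, 2, 4, 8, 16, 32, 73, 146, 292, 584, 1168
Sum = 1 + 2 + 4 + 8 + 16 + 32 + 73 + 146 + 292 + 584 + 1168 = 2326
2326 < 2336 → deficient

s(2336) = 2326 (deficient)


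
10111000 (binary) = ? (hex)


10111000 (base 2) = 184 (decimal)
184 (decimal) = B8 (base 16)


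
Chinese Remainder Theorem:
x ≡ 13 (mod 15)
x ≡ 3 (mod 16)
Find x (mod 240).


M = 15*16 = 240
M1 = M/15 = 16, M2 = M/16 = 15
M1^(-1) mod 15 = 1, M2^(-1) mod 16 = 15
x = 13*16*1 + 3*15*15 = 883
883 mod 240 = 163
Check: 163 mod 15 = 13 ✓, 163 mod 16 = 3 ✓

x ≡ 163 (mod 240)


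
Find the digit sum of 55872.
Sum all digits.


5 + 5 + 8 + 7 + 2 = 27


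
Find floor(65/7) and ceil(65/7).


65/7 = 9.2857
floor = 9
ceil = 10

floor = 9, ceil = 10


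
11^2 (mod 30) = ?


11^1 mod 30 = 11
11^2 mod 30 = 1


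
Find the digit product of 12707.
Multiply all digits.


1 × 2 × 7 × 0 × 7 = 0


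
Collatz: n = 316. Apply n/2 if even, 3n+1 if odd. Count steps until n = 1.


316 → 158 → 79 → 238 → 119 → 358 → 179 → 538 → 269 → 808 → 404 → 202 → 101 → 304 → 152 → 76 → 38 → 19 → 58 → 29 → 88 → 44 → 22 → 11 → 34 → 17 → 52 → 26 → 13 → 40 → 20 → 10 → 5 → 16 → 8 → 4 → 2 → 1
Total steps = 37

37 steps


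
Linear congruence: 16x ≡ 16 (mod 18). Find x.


GCD(16, 18) = 2 divides 16
Divide: 8x ≡ 8 (mod 9)
x ≡ 1 (mod 9)


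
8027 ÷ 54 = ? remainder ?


8027 = 54 * 148 + 35
Check: 7992 + 35 = 8027

q = 148, r = 35


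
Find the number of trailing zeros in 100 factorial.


floor(100/5) = 20
floor(100/25) = 4
Total = 24

24 trailing zeros


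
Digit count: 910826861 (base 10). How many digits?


910826861 has 9 digits in base 10
floor(log10(910826861)) + 1 = floor(8.9594) + 1 = 9

9 digits (base 10)


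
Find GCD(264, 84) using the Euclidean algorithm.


264 = 3 * 84 + 12
84 = 7 * 12 + 0
GCD = 12


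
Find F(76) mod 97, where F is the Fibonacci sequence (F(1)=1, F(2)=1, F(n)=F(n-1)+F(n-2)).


F(k) mod 97 for k=1..76:
1, 1, 2, 3, 5, 8, 13, 21, 34, 55, 89, 47, 39, 86, 28, 17, 45, 62, 10, 72, 82, 57, 42, 2, 44, 46, 90, 39, 32, 71, 6, 77, 83, 63, 49, 15, 64, 79, 46, 28, 74, 5, 79, 84, 66, 53, 22, 75, 0, 75, 75, 53, 31, 84, 18, 5, 23, 28, 51, 79, 33, 15, 48, 63, 14, 77, 91, 71, 65, 39, 7, 46, 53, 2, 55, 57
F(76) mod 97 = 57


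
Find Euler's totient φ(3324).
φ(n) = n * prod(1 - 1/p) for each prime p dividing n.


3324 = 2^2 × 3 × 277
Prime factors: 2, 3, 277
φ(3324) = 3324 × (1-1/2) × (1-1/3) × (1-1/277)
= 3324 × 1/2 × 2/3 × 276/277 = 1104

φ(3324) = 1104


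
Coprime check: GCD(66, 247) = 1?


Euclidean algorithm:
247 = 3 * 66 + 49
66 = 1 * 49 + 17
49 = 2 * 17 + 15
17 = 1 * 15 + 2
15 = 7 * 2 + 1
2 = 2 * 1 + 0
GCD(66, 247) = 1

Yes, coprime (GCD = 1)


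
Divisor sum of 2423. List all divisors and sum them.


Divisors of 2423: 1, 2423
Sum = 1 + 2423 = 2424

σ(2423) = 2424


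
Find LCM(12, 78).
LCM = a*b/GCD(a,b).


GCD(12, 78) = 6
LCM = 12*78/6 = 936/6 = 156

LCM = 156


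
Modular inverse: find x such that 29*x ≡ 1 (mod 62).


Use the extended Euclidean algorithm on (62, 29); each row r = 62*s + 29*t:
r=62, s=1, t=0
r=29, s=0, t=1
q=2: r=4, s=1, t=-2   [62*(1) + 29*(-2) = 4]
q=7: r=1, s=-7, t=15   [62*(-7) + 29*(15) = 1]
q=4: r=0, s=29, t=-62   [62*(29) + 29*(-62) = 0]
GCD = 1 with t = 15, so 29*(15) ≡ 1 (mod 62)
Inverse = 15 mod 62 = 15
Check: 29 * 15 = 435 ≡ 1 (mod 62)

29^(-1) ≡ 15 (mod 62)


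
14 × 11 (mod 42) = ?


14 × 11 = 154
154 mod 42 = 28


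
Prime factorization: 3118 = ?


3118 / 2 = 1559
1559 / 1559 = 1
3118 = 2 × 1559


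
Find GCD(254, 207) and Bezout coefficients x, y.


Tabular extended Euclidean (each row: r = 254*s + 207*t):
r=254, s=1, t=0
r=207, s=0, t=1
q=1: r=47, s=1, t=-1   [254*(1) + 207*(-1) = 47]
q=4: r=19, s=-4, t=5   [254*(-4) + 207*(5) = 19]
q=2: r=9, s=9, t=-11   [254*(9) + 207*(-11) = 9]
q=2: r=1, s=-22, t=27   [254*(-22) + 207*(27) = 1]
q=9: r=0, s=207, t=-254   [254*(207) + 207*(-254) = 0]
GCD = 1; from the row with r=1: x=-22, y=27
Check: 254*(-22) + 207*(27) = -5588 + 5589 = 1

GCD = 1, x = -22, y = 27


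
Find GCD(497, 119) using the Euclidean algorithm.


497 = 4 * 119 + 21
119 = 5 * 21 + 14
21 = 1 * 14 + 7
14 = 2 * 7 + 0
GCD = 7


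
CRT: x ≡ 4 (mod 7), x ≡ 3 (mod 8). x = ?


M = 7*8 = 56
M1 = M/7 = 8, M2 = M/8 = 7
M1^(-1) mod 7 = 1, M2^(-1) mod 8 = 7
x = 4*8*1 + 3*7*7 = 179
179 mod 56 = 11
Check: 11 mod 7 = 4 ✓, 11 mod 8 = 3 ✓

x ≡ 11 (mod 56)


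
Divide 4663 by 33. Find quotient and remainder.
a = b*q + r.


4663 = 33 * 141 + 10
Check: 4653 + 10 = 4663

q = 141, r = 10


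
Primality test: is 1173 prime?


1173 / 3 = 391 (exact division)
1173 is NOT prime.

No, 1173 is not prime


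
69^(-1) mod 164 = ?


Use the extended Euclidean algorithm on (164, 69); each row r = 164*s + 69*t:
r=164, s=1, t=0
r=69, s=0, t=1
q=2: r=26, s=1, t=-2   [164*(1) + 69*(-2) = 26]
q=2: r=17, s=-2, t=5   [164*(-2) + 69*(5) = 17]
q=1: r=9, s=3, t=-7   [164*(3) + 69*(-7) = 9]
q=1: r=8, s=-5, t=12   [164*(-5) + 69*(12) = 8]
q=1: r=1, s=8, t=-19   [164*(8) + 69*(-19) = 1]
q=8: r=0, s=-69, t=164   [164*(-69) + 69*(164) = 0]
GCD = 1 with t = -19, so 69*(-19) ≡ 1 (mod 164)
Inverse = -19 mod 164 = 145
Check: 69 * 145 = 10005 ≡ 1 (mod 164)

69^(-1) ≡ 145 (mod 164)


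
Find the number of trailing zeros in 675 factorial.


floor(675/5) = 135
floor(675/25) = 27
floor(675/125) = 5
floor(675/625) = 1
Total = 168

168 trailing zeros


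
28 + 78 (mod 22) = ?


28 + 78 = 106
106 mod 22 = 18


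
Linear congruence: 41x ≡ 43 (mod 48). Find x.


GCD(41, 48) = 1, unique solution
a^(-1) mod 48 = 41
x = 41 * 43 mod 48 = 35

x ≡ 35 (mod 48)


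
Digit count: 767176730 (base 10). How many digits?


767176730 has 9 digits in base 10
floor(log10(767176730)) + 1 = floor(8.8849) + 1 = 9

9 digits (base 10)


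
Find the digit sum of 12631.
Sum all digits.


1 + 2 + 6 + 3 + 1 = 13


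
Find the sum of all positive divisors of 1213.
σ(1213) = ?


Divisors of 1213: 1, 1213
Sum = 1 + 1213 = 1214

σ(1213) = 1214


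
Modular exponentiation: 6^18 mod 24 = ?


6^1 mod 24 = 6
6^2 mod 24 = 12
6^3 mod 24 = 0
6^4 mod 24 = 0
6^5 mod 24 = 0
6^6 mod 24 = 0
6^7 mod 24 = 0
6^8 mod 24 = 0
6^9 mod 24 = 0
6^10 mod 24 = 0
6^11 mod 24 = 0
6^12 mod 24 = 0
6^13 mod 24 = 0
6^14 mod 24 = 0
6^15 mod 24 = 0
6^16 mod 24 = 0
6^17 mod 24 = 0
6^18 mod 24 = 0


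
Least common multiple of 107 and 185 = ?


GCD(107, 185) = 1
LCM = 107*185/1 = 19795/1 = 19795

LCM = 19795


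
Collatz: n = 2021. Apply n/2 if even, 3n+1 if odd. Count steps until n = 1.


2021 → 6064 → 3032 → 1516 → 758 → 379 → 1138 → 569 → 1708 → 854 → 427 → 1282 → 641 → 1924 → 962 → 481 → 1444 → 722 → 361 → 1084 → 542 → 271 → 814 → 407 → 1222 → 611 → 1834 → 917 → 2752 → 1376 → 688 → 344 → 172 → 86 → 43 → 130 → 65 → 196 → 98 → 49 → 148 → 74 → 37 → 112 → 56 → 28 → 14 → 7 → 22 → 11 → 34 → 17 → 52 → 26 → 13 → 40 → 20 → 10 → 5 → 16 → 8 → 4 → 2 → 1
Total steps = 63

63 steps


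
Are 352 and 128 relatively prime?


Euclidean algorithm:
352 = 2 * 128 + 96
128 = 1 * 96 + 32
96 = 3 * 32 + 0
GCD(352, 128) = 32

No, not coprime (GCD = 32)


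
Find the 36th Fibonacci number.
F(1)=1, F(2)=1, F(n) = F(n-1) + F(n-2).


Sequence: 1, 1, 2, 3, 5, 8, 13, 21, 34, 55, 89, 144, 233, 377, 610, 987, 1597, 2584, 4181, 6765, 10946, 17711, 28657, 46368, 75025, 121393, 196418, 317811, 514229, 832040, 1346269, 2178309, 3524578, 5702887, 9227465, 14930352
F(36) = 14930352


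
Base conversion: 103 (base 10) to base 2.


103 (base 10) = 103 (decimal)
103 (decimal) = 1100111 (base 2)


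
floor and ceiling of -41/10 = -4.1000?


-41/10 = -4.1000
floor = -5
ceil = -4

floor = -5, ceil = -4


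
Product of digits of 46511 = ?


4 × 6 × 5 × 1 × 1 = 120


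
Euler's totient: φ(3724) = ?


3724 = 2^2 × 7^2 × 19
Prime factors: 2, 7, 19
φ(3724) = 3724 × (1-1/2) × (1-1/7) × (1-1/19)
= 3724 × 1/2 × 6/7 × 18/19 = 1512

φ(3724) = 1512


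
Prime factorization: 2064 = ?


2064 / 2 = 1032
1032 / 2 = 516
516 / 2 = 258
258 / 2 = 129
129 / 3 = 43
43 / 43 = 1
2064 = 2^4 × 3 × 43


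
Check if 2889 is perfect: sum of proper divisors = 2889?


Proper divisors of 2889: 1, 3, 9, 27, 107, 321, 963
Sum = 1 + 3 + 9 + 27 + 107 + 321 + 963 = 1431

No, 2889 is not perfect (1431 ≠ 2889)


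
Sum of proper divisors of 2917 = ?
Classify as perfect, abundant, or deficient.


Proper divisors: 1
Sum = 1 = 1
1 < 2917 → deficient

s(2917) = 1 (deficient)


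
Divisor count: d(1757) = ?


1757 = 7^1 × 251^1
d(1757) = (1+1) × (1+1) = 4

4 divisors


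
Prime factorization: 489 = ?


489 / 3 = 163
163 / 163 = 1
489 = 3 × 163


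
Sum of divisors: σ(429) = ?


Divisors of 429: 1, 3, 11, 13, 33, 39, 143, 429
Sum = 1 + 3 + 11 + 13 + 33 + 39 + 143 + 429 = 672

σ(429) = 672


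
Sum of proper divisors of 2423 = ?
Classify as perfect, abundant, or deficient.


Proper divisors: 1
Sum = 1 = 1
1 < 2423 → deficient

s(2423) = 1 (deficient)


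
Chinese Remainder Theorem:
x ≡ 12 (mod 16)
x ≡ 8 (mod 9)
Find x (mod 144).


M = 16*9 = 144
M1 = M/16 = 9, M2 = M/9 = 16
M1^(-1) mod 16 = 9, M2^(-1) mod 9 = 4
x = 12*9*9 + 8*16*4 = 1484
1484 mod 144 = 44
Check: 44 mod 16 = 12 ✓, 44 mod 9 = 8 ✓

x ≡ 44 (mod 144)


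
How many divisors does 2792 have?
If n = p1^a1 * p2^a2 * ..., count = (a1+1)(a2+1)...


2792 = 2^3 × 349^1
d(2792) = (3+1) × (1+1) = 8

8 divisors


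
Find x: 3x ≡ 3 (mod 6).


GCD(3, 6) = 3 divides 3
Divide: 1x ≡ 1 (mod 2)
x ≡ 1 (mod 2)


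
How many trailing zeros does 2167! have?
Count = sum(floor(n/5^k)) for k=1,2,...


floor(2167/5) = 433
floor(2167/25) = 86
floor(2167/125) = 17
floor(2167/625) = 3
Total = 539

539 trailing zeros


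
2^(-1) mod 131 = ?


Use the extended Euclidean algorithm on (131, 2); each row r = 131*s + 2*t:
r=131, s=1, t=0
r=2, s=0, t=1
q=65: r=1, s=1, t=-65   [131*(1) + 2*(-65) = 1]
q=2: r=0, s=-2, t=131   [131*(-2) + 2*(131) = 0]
GCD = 1 with t = -65, so 2*(-65) ≡ 1 (mod 131)
Inverse = -65 mod 131 = 66
Check: 2 * 66 = 132 ≡ 1 (mod 131)

2^(-1) ≡ 66 (mod 131)


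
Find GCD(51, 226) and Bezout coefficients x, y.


Tabular extended Euclidean (each row: r = 51*s + 226*t):
r=51, s=1, t=0
r=226, s=0, t=1
q=0: r=51, s=1, t=0   [51*(1) + 226*(0) = 51]
q=4: r=22, s=-4, t=1   [51*(-4) + 226*(1) = 22]
q=2: r=7, s=9, t=-2   [51*(9) + 226*(-2) = 7]
q=3: r=1, s=-31, t=7   [51*(-31) + 226*(7) = 1]
q=7: r=0, s=226, t=-51   [51*(226) + 226*(-51) = 0]
GCD = 1; from the row with r=1: x=-31, y=7
Check: 51*(-31) + 226*(7) = -1581 + 1582 = 1

GCD = 1, x = -31, y = 7


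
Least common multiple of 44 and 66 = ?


GCD(44, 66) = 22
LCM = 44*66/22 = 2904/22 = 132

LCM = 132


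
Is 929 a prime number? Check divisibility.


Check divisors up to sqrt(929) = 30.4795
No divisors found.
929 is prime.

Yes, 929 is prime


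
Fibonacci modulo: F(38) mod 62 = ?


F(k) mod 62 for k=1..38:
1, 1, 2, 3, 5, 8, 13, 21, 34, 55, 27, 20, 47, 5, 52, 57, 47, 42, 27, 7, 34, 41, 13, 54, 5, 59, 2, 61, 1, 0, 1, 1, 2, 3, 5, 8, 13, 21
F(38) mod 62 = 21
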